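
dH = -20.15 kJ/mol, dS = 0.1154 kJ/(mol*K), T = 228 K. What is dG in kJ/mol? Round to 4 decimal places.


Gibbs: dG = dH - T*dS (consistent units, dS already in kJ/(mol*K)).
T*dS = 228 * 0.1154 = 26.3112
dG = -20.15 - (26.3112)
dG = -46.4612 kJ/mol, rounded to 4 dp:

-46.4612 kJ/mol


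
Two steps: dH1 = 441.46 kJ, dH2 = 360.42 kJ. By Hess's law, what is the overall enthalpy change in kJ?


Hess's law: enthalpy is a state function, so add the step enthalpies.
dH_total = dH1 + dH2 = 441.46 + (360.42)
dH_total = 801.88 kJ:

801.88 kJ


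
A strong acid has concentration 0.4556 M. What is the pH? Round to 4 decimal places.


A strong acid dissociates completely, so [H+] equals the given concentration.
pH = -log10([H+]) = -log10(0.4556)
pH = 0.34141628, rounded to 4 dp:

0.3414


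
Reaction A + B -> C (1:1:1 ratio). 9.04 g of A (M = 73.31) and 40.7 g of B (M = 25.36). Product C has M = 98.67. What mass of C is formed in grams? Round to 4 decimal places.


Find moles of each reactant; the smaller value is the limiting reagent in a 1:1:1 reaction, so moles_C equals moles of the limiter.
n_A = mass_A / M_A = 9.04 / 73.31 = 0.123312 mol
n_B = mass_B / M_B = 40.7 / 25.36 = 1.60489 mol
Limiting reagent: A (smaller), n_limiting = 0.123312 mol
mass_C = n_limiting * M_C = 0.123312 * 98.67
mass_C = 12.16719504 g, rounded to 4 dp:

12.1672 g


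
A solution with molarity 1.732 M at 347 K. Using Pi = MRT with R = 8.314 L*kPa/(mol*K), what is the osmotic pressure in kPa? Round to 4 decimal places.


Osmotic pressure (van't Hoff): Pi = M*R*T.
RT = 8.314 * 347 = 2884.958
Pi = 1.732 * 2884.958
Pi = 4996.747256 kPa, rounded to 4 dp:

4996.7473 kPa


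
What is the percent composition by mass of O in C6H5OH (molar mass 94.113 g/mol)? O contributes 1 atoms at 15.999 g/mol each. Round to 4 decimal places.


pct = 100 * (n_elem * M_elem) / M_total
mass_contribution = 1 * 15.999 = 15.999 g/mol
pct = 100 * 15.999 / 94.113
pct = 16.99977686 %, rounded to 4 dp:

16.9998 %


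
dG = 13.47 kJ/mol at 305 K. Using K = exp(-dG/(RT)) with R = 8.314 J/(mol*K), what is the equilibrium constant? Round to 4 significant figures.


dG is in kJ/mol; multiply by 1000 to match R in J/(mol*K).
RT = 8.314 * 305 = 2535.77 J/mol
exponent = -dG*1000 / (RT) = -(13.47*1000) / 2535.77 = -5.31199596
K = exp(-5.31199596)
K = 0.0049320727, rounded to 4 significant figures:

0.004932


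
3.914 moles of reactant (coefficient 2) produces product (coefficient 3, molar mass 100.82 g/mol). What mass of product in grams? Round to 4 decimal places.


Use the coefficient ratio to convert reactant moles to product moles, then multiply by the product's molar mass.
moles_P = moles_R * (coeff_P / coeff_R) = 3.914 * (3/2) = 5.871
mass_P = moles_P * M_P = 5.871 * 100.82
mass_P = 591.91422 g, rounded to 4 dp:

591.9142 g


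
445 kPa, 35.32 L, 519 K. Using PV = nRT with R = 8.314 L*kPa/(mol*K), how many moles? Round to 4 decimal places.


PV = nRT, solve for n = PV / (RT).
PV = 445 * 35.32 = 15717.4
RT = 8.314 * 519 = 4314.966
n = 15717.4 / 4314.966
n = 3.6425316 mol, rounded to 4 dp:

3.6425 mol


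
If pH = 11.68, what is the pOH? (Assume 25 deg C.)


At 25 deg C, pH + pOH = 14.
pOH = 14 - pH = 14 - 11.68
pOH = 2.32:

2.32


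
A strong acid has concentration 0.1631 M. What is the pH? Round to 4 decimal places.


A strong acid dissociates completely, so [H+] equals the given concentration.
pH = -log10([H+]) = -log10(0.1631)
pH = 0.78754604, rounded to 4 dp:

0.7875


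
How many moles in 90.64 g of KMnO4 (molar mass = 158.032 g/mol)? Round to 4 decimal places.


n = mass / M
n = 90.64 / 158.032
n = 0.57355472 mol, rounded to 4 dp:

0.5736 mol


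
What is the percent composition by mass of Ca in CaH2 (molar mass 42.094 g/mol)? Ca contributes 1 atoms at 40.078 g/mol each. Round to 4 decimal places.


pct = 100 * (n_elem * M_elem) / M_total
mass_contribution = 1 * 40.078 = 40.078 g/mol
pct = 100 * 40.078 / 42.094
pct = 95.21071887 %, rounded to 4 dp:

95.2107 %


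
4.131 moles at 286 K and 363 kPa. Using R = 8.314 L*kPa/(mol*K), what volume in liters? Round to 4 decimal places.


PV = nRT, solve for V = nRT / P.
nRT = 4.131 * 8.314 * 286 = 9822.7083
V = 9822.7083 / 363
V = 27.05980248 L, rounded to 4 dp:

27.0598 L


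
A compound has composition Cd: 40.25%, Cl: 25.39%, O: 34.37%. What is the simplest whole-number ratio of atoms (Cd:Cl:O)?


Assume 100 g of compound, divide each mass% by atomic mass to get moles, then normalize by the smallest to get a raw atom ratio.
Moles per 100 g: Cd: 40.25/112.414 = 0.3581, Cl: 25.39/35.453 = 0.7162, O: 34.37/15.999 = 2.1483
Raw ratio (divide by min = 0.3581): Cd: 1.0, Cl: 2.0, O: 6.0
Multiply by 1 to clear fractions: Cd: 1.0 ~= 1, Cl: 2.0 ~= 2, O: 6.0 ~= 6
Reduce by GCD to get the simplest whole-number ratio:

1:2:6


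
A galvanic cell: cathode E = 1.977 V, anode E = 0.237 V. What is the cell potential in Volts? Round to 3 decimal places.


Standard cell potential: E_cell = E_cathode - E_anode.
E_cell = 1.977 - (0.237)
E_cell = 1.74 V, rounded to 3 dp:

1.740 V


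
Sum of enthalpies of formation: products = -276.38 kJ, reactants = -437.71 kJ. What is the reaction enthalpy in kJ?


dH_rxn = sum(dH_f products) - sum(dH_f reactants)
dH_rxn = -276.38 - (-437.71)
dH_rxn = 161.33 kJ:

161.33 kJ


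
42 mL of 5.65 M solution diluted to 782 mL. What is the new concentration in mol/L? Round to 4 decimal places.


Dilution: M1*V1 = M2*V2, solve for M2.
M2 = M1*V1 / V2
M2 = 5.65 * 42 / 782
M2 = 237.3 / 782
M2 = 0.30345269 mol/L, rounded to 4 dp:

0.3035 mol/L


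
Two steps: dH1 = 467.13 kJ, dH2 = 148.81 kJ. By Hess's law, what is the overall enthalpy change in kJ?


Hess's law: enthalpy is a state function, so add the step enthalpies.
dH_total = dH1 + dH2 = 467.13 + (148.81)
dH_total = 615.94 kJ:

615.94 kJ


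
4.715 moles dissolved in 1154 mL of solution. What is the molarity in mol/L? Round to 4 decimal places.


Convert volume to liters: V_L = V_mL / 1000.
V_L = 1154 / 1000 = 1.154 L
M = n / V_L = 4.715 / 1.154
M = 4.08578856 mol/L, rounded to 4 dp:

4.0858 mol/L


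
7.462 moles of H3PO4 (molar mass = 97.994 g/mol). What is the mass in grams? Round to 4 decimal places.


mass = n * M
mass = 7.462 * 97.994
mass = 731.231228 g, rounded to 4 dp:

731.2312 g


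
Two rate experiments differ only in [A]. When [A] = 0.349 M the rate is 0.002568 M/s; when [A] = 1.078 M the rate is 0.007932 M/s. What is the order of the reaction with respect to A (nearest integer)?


Rate is proportional to [A]^n, so rate2/rate1 = ([A]2/[A]1)^n. Take logs to solve for n.
rate2/rate1 = 0.007932 / 0.002568 = 3.0888
[A]2/[A]1 = 1.078 / 0.349 = 3.0888
n = ln(3.0888) / ln(3.0888) = 1.0
Nearest integer order:

1


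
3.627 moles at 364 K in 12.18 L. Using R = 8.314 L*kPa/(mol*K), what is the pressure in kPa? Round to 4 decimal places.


PV = nRT, solve for P = nRT / V.
nRT = 3.627 * 8.314 * 364 = 10976.3756
P = 10976.3756 / 12.18
P = 901.18026273 kPa, rounded to 4 dp:

901.1803 kPa


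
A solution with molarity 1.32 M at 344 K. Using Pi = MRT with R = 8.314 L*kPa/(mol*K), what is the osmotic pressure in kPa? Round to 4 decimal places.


Osmotic pressure (van't Hoff): Pi = M*R*T.
RT = 8.314 * 344 = 2860.016
Pi = 1.32 * 2860.016
Pi = 3775.22112 kPa, rounded to 4 dp:

3775.2211 kPa


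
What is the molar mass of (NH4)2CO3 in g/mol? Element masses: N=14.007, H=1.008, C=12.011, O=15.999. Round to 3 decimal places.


M = sum(count * atomic_mass) over atoms.
M = 2*14.007 + 8*1.008 + 1*12.011 + 3*15.999
M = 28.014 + 8.064 + 12.011 + 47.997
M = 96.086 g/mol, rounded to 3 dp:

96.086 g/mol


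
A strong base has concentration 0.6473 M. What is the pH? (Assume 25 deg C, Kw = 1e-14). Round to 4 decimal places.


A strong base dissociates completely, so [OH-] equals the given concentration.
pOH = -log10([OH-]) = -log10(0.6473) = 0.188894
pH = 14 - pOH = 14 - 0.188894
pH = 13.811106, rounded to 4 dp:

13.8111


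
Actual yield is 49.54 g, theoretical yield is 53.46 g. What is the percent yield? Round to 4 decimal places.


% yield = 100 * actual / theoretical
% yield = 100 * 49.54 / 53.46
% yield = 92.66741489 %, rounded to 4 dp:

92.6674 %


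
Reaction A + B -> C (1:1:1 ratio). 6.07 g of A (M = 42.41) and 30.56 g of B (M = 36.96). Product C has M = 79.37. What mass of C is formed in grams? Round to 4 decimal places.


Find moles of each reactant; the smaller value is the limiting reagent in a 1:1:1 reaction, so moles_C equals moles of the limiter.
n_A = mass_A / M_A = 6.07 / 42.41 = 0.143127 mol
n_B = mass_B / M_B = 30.56 / 36.96 = 0.82684 mol
Limiting reagent: A (smaller), n_limiting = 0.143127 mol
mass_C = n_limiting * M_C = 0.143127 * 79.37
mass_C = 11.35998999 g, rounded to 4 dp:

11.3600 g


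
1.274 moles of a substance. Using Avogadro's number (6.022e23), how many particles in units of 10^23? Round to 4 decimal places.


N = n * NA, then divide by 1e23 for the requested units.
N / 1e23 = n * 6.022
N / 1e23 = 1.274 * 6.022
N / 1e23 = 7.672028, rounded to 4 dp:

7.6720


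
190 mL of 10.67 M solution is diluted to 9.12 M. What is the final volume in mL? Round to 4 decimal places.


Dilution: M1*V1 = M2*V2, solve for V2.
V2 = M1*V1 / M2
V2 = 10.67 * 190 / 9.12
V2 = 2027.3 / 9.12
V2 = 222.29166667 mL, rounded to 4 dp:

222.2917 mL


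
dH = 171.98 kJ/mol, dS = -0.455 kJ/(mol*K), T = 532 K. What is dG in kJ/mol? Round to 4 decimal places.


Gibbs: dG = dH - T*dS (consistent units, dS already in kJ/(mol*K)).
T*dS = 532 * -0.455 = -242.06
dG = 171.98 - (-242.06)
dG = 414.04 kJ/mol, rounded to 4 dp:

414.0400 kJ/mol


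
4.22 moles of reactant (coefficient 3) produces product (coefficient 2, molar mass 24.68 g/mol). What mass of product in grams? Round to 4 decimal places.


Use the coefficient ratio to convert reactant moles to product moles, then multiply by the product's molar mass.
moles_P = moles_R * (coeff_P / coeff_R) = 4.22 * (2/3) = 2.813333
mass_P = moles_P * M_P = 2.813333 * 24.68
mass_P = 69.43305844 g, rounded to 4 dp:

69.4331 g


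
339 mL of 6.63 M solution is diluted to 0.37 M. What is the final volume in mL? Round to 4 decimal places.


Dilution: M1*V1 = M2*V2, solve for V2.
V2 = M1*V1 / M2
V2 = 6.63 * 339 / 0.37
V2 = 2247.57 / 0.37
V2 = 6074.51351351 mL, rounded to 4 dp:

6074.5135 mL


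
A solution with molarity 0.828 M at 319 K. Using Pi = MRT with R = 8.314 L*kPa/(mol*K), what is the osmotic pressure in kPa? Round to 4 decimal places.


Osmotic pressure (van't Hoff): Pi = M*R*T.
RT = 8.314 * 319 = 2652.166
Pi = 0.828 * 2652.166
Pi = 2195.993448 kPa, rounded to 4 dp:

2195.9934 kPa


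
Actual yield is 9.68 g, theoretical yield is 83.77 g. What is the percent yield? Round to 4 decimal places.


% yield = 100 * actual / theoretical
% yield = 100 * 9.68 / 83.77
% yield = 11.55544944 %, rounded to 4 dp:

11.5554 %


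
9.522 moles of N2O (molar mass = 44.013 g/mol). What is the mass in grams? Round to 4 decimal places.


mass = n * M
mass = 9.522 * 44.013
mass = 419.091786 g, rounded to 4 dp:

419.0918 g


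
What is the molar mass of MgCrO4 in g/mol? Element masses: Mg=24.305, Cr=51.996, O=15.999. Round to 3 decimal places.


M = sum(count * atomic_mass) over atoms.
M = 1*24.305 + 1*51.996 + 4*15.999
M = 24.305 + 51.996 + 63.996
M = 140.297 g/mol, rounded to 3 dp:

140.297 g/mol


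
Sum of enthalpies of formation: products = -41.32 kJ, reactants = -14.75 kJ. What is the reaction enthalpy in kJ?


dH_rxn = sum(dH_f products) - sum(dH_f reactants)
dH_rxn = -41.32 - (-14.75)
dH_rxn = -26.57 kJ:

-26.57 kJ


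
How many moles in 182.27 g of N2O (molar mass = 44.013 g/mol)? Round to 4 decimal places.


n = mass / M
n = 182.27 / 44.013
n = 4.14127644 mol, rounded to 4 dp:

4.1413 mol


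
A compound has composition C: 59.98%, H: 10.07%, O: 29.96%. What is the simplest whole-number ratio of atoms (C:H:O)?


Assume 100 g of compound, divide each mass% by atomic mass to get moles, then normalize by the smallest to get a raw atom ratio.
Moles per 100 g: C: 59.98/12.011 = 4.9938, H: 10.07/1.008 = 9.9901, O: 29.96/15.999 = 1.8726
Raw ratio (divide by min = 1.8726): C: 2.667, H: 5.335, O: 1.0
Multiply by 3 to clear fractions: C: 8.0 ~= 8, H: 16.004 ~= 16, O: 3.0 ~= 3
Reduce by GCD to get the simplest whole-number ratio:

8:16:3


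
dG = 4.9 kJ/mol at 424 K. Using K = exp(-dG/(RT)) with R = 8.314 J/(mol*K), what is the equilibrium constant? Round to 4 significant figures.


dG is in kJ/mol; multiply by 1000 to match R in J/(mol*K).
RT = 8.314 * 424 = 3525.136 J/mol
exponent = -dG*1000 / (RT) = -(4.9*1000) / 3525.136 = -1.39001729
K = exp(-1.39001729)
K = 0.249071, rounded to 4 significant figures:

0.2491


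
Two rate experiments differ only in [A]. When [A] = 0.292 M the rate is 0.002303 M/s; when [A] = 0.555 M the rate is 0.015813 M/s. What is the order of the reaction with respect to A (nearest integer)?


Rate is proportional to [A]^n, so rate2/rate1 = ([A]2/[A]1)^n. Take logs to solve for n.
rate2/rate1 = 0.015813 / 0.002303 = 6.8663
[A]2/[A]1 = 0.555 / 0.292 = 1.9007
n = ln(6.8663) / ln(1.9007) = 3.0
Nearest integer order:

3


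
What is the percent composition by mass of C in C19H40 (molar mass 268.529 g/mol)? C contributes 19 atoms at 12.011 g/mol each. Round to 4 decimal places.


pct = 100 * (n_elem * M_elem) / M_total
mass_contribution = 19 * 12.011 = 228.209 g/mol
pct = 100 * 228.209 / 268.529
pct = 84.98486197 %, rounded to 4 dp:

84.9849 %


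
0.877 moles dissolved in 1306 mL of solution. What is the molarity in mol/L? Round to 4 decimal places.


Convert volume to liters: V_L = V_mL / 1000.
V_L = 1306 / 1000 = 1.306 L
M = n / V_L = 0.877 / 1.306
M = 0.67151608 mol/L, rounded to 4 dp:

0.6715 mol/L


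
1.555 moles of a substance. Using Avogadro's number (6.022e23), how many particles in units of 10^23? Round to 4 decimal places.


N = n * NA, then divide by 1e23 for the requested units.
N / 1e23 = n * 6.022
N / 1e23 = 1.555 * 6.022
N / 1e23 = 9.36421, rounded to 4 dp:

9.3642


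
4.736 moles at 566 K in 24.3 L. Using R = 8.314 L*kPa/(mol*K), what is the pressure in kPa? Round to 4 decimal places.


PV = nRT, solve for P = nRT / V.
nRT = 4.736 * 8.314 * 566 = 22286.3089
P = 22286.3089 / 24.3
P = 917.1320535 kPa, rounded to 4 dp:

917.1321 kPa


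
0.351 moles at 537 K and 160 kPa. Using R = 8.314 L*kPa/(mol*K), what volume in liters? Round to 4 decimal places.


PV = nRT, solve for V = nRT / P.
nRT = 0.351 * 8.314 * 537 = 1567.0809
V = 1567.0809 / 160
V = 9.79425562 L, rounded to 4 dp:

9.7943 L


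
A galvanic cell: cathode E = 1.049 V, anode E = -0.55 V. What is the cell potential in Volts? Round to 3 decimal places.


Standard cell potential: E_cell = E_cathode - E_anode.
E_cell = 1.049 - (-0.55)
E_cell = 1.599 V, rounded to 3 dp:

1.599 V


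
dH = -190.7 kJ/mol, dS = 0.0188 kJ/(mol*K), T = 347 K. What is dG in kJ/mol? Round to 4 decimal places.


Gibbs: dG = dH - T*dS (consistent units, dS already in kJ/(mol*K)).
T*dS = 347 * 0.0188 = 6.5236
dG = -190.7 - (6.5236)
dG = -197.2236 kJ/mol, rounded to 4 dp:

-197.2236 kJ/mol


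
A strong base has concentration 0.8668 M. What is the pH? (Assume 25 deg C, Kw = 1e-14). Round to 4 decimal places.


A strong base dissociates completely, so [OH-] equals the given concentration.
pOH = -log10([OH-]) = -log10(0.8668) = 0.062081
pH = 14 - pOH = 14 - 0.062081
pH = 13.937919, rounded to 4 dp:

13.9379


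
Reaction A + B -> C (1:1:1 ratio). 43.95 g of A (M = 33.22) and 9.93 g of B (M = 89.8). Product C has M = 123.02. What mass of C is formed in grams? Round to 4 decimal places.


Find moles of each reactant; the smaller value is the limiting reagent in a 1:1:1 reaction, so moles_C equals moles of the limiter.
n_A = mass_A / M_A = 43.95 / 33.22 = 1.322998 mol
n_B = mass_B / M_B = 9.93 / 89.8 = 0.110579 mol
Limiting reagent: B (smaller), n_limiting = 0.110579 mol
mass_C = n_limiting * M_C = 0.110579 * 123.02
mass_C = 13.60342858 g, rounded to 4 dp:

13.6034 g


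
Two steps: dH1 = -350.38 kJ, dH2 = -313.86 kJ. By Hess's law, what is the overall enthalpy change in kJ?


Hess's law: enthalpy is a state function, so add the step enthalpies.
dH_total = dH1 + dH2 = -350.38 + (-313.86)
dH_total = -664.24 kJ:

-664.24 kJ


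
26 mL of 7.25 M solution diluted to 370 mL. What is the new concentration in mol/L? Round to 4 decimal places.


Dilution: M1*V1 = M2*V2, solve for M2.
M2 = M1*V1 / V2
M2 = 7.25 * 26 / 370
M2 = 188.5 / 370
M2 = 0.50945946 mol/L, rounded to 4 dp:

0.5095 mol/L


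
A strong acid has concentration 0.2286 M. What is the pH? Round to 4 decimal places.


A strong acid dissociates completely, so [H+] equals the given concentration.
pH = -log10([H+]) = -log10(0.2286)
pH = 0.64092377, rounded to 4 dp:

0.6409


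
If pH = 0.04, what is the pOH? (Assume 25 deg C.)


At 25 deg C, pH + pOH = 14.
pOH = 14 - pH = 14 - 0.04
pOH = 13.96:

13.96


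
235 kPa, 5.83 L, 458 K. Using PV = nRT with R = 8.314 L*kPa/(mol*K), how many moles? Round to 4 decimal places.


PV = nRT, solve for n = PV / (RT).
PV = 235 * 5.83 = 1370.05
RT = 8.314 * 458 = 3807.812
n = 1370.05 / 3807.812
n = 0.3597998 mol, rounded to 4 dp:

0.3598 mol


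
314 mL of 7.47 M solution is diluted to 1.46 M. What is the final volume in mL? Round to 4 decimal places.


Dilution: M1*V1 = M2*V2, solve for V2.
V2 = M1*V1 / M2
V2 = 7.47 * 314 / 1.46
V2 = 2345.58 / 1.46
V2 = 1606.56164384 mL, rounded to 4 dp:

1606.5616 mL


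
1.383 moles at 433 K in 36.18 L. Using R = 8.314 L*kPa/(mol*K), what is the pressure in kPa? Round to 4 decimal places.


PV = nRT, solve for P = nRT / V.
nRT = 1.383 * 8.314 * 433 = 4978.7474
P = 4978.7474 / 36.18
P = 137.61048646 kPa, rounded to 4 dp:

137.6105 kPa


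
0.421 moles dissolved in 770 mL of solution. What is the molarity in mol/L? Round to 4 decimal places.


Convert volume to liters: V_L = V_mL / 1000.
V_L = 770 / 1000 = 0.77 L
M = n / V_L = 0.421 / 0.77
M = 0.54675325 mol/L, rounded to 4 dp:

0.5468 mol/L


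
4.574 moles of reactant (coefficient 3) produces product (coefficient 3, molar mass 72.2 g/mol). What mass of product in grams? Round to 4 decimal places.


Use the coefficient ratio to convert reactant moles to product moles, then multiply by the product's molar mass.
moles_P = moles_R * (coeff_P / coeff_R) = 4.574 * (3/3) = 4.574
mass_P = moles_P * M_P = 4.574 * 72.2
mass_P = 330.2428 g, rounded to 4 dp:

330.2428 g


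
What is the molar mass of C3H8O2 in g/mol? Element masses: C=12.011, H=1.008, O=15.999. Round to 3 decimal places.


M = sum(count * atomic_mass) over atoms.
M = 3*12.011 + 8*1.008 + 2*15.999
M = 36.033 + 8.064 + 31.998
M = 76.095 g/mol, rounded to 3 dp:

76.095 g/mol


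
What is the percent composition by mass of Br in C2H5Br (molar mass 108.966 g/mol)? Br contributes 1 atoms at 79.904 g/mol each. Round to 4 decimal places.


pct = 100 * (n_elem * M_elem) / M_total
mass_contribution = 1 * 79.904 = 79.904 g/mol
pct = 100 * 79.904 / 108.966
pct = 73.32929538 %, rounded to 4 dp:

73.3293 %


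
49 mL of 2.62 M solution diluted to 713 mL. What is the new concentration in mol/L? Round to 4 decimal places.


Dilution: M1*V1 = M2*V2, solve for M2.
M2 = M1*V1 / V2
M2 = 2.62 * 49 / 713
M2 = 128.38 / 713
M2 = 0.1800561 mol/L, rounded to 4 dp:

0.1801 mol/L


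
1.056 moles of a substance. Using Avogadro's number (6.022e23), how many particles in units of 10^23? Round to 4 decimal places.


N = n * NA, then divide by 1e23 for the requested units.
N / 1e23 = n * 6.022
N / 1e23 = 1.056 * 6.022
N / 1e23 = 6.359232, rounded to 4 dp:

6.3592


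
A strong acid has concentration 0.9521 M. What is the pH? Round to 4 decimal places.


A strong acid dissociates completely, so [H+] equals the given concentration.
pH = -log10([H+]) = -log10(0.9521)
pH = 0.02131743, rounded to 4 dp:

0.0213


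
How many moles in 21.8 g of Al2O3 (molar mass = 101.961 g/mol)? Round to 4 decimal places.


n = mass / M
n = 21.8 / 101.961
n = 0.21380724 mol, rounded to 4 dp:

0.2138 mol


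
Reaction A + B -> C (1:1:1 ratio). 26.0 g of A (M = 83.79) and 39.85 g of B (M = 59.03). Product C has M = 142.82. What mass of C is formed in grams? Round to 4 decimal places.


Find moles of each reactant; the smaller value is the limiting reagent in a 1:1:1 reaction, so moles_C equals moles of the limiter.
n_A = mass_A / M_A = 26.0 / 83.79 = 0.3103 mol
n_B = mass_B / M_B = 39.85 / 59.03 = 0.67508 mol
Limiting reagent: A (smaller), n_limiting = 0.3103 mol
mass_C = n_limiting * M_C = 0.3103 * 142.82
mass_C = 44.317046 g, rounded to 4 dp:

44.3170 g


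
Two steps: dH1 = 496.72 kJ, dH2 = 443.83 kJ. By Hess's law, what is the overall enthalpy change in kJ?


Hess's law: enthalpy is a state function, so add the step enthalpies.
dH_total = dH1 + dH2 = 496.72 + (443.83)
dH_total = 940.55 kJ:

940.55 kJ


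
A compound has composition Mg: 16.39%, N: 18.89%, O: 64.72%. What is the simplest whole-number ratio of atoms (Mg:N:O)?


Assume 100 g of compound, divide each mass% by atomic mass to get moles, then normalize by the smallest to get a raw atom ratio.
Moles per 100 g: Mg: 16.39/24.305 = 0.6743, N: 18.89/14.007 = 1.3486, O: 64.72/15.999 = 4.0453
Raw ratio (divide by min = 0.6743): Mg: 1.0, N: 2.0, O: 5.999
Multiply by 1 to clear fractions: Mg: 1.0 ~= 1, N: 2.0 ~= 2, O: 5.999 ~= 6
Reduce by GCD to get the simplest whole-number ratio:

1:2:6


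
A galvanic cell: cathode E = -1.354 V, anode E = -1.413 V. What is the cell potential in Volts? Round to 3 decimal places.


Standard cell potential: E_cell = E_cathode - E_anode.
E_cell = -1.354 - (-1.413)
E_cell = 0.059 V, rounded to 3 dp:

0.059 V


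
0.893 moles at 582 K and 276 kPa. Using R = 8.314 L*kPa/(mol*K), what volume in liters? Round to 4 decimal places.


PV = nRT, solve for V = nRT / P.
nRT = 0.893 * 8.314 * 582 = 4321.002
V = 4321.002 / 276
V = 15.65580435 L, rounded to 4 dp:

15.6558 L


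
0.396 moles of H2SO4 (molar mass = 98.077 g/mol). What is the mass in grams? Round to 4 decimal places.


mass = n * M
mass = 0.396 * 98.077
mass = 38.838492 g, rounded to 4 dp:

38.8385 g


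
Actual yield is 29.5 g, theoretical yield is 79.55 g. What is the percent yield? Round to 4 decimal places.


% yield = 100 * actual / theoretical
% yield = 100 * 29.5 / 79.55
% yield = 37.08359522 %, rounded to 4 dp:

37.0836 %


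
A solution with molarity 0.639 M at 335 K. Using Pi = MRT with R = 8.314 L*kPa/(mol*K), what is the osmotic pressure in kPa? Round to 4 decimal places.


Osmotic pressure (van't Hoff): Pi = M*R*T.
RT = 8.314 * 335 = 2785.19
Pi = 0.639 * 2785.19
Pi = 1779.73641 kPa, rounded to 4 dp:

1779.7364 kPa


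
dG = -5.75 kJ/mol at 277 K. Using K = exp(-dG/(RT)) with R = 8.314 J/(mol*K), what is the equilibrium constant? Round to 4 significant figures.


dG is in kJ/mol; multiply by 1000 to match R in J/(mol*K).
RT = 8.314 * 277 = 2302.978 J/mol
exponent = -dG*1000 / (RT) = -(-5.75*1000) / 2302.978 = 2.49676723
K = exp(2.49676723)
K = 12.143174, rounded to 4 significant figures:

12.14


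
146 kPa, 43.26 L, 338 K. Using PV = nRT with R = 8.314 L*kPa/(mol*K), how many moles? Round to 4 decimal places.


PV = nRT, solve for n = PV / (RT).
PV = 146 * 43.26 = 6315.96
RT = 8.314 * 338 = 2810.132
n = 6315.96 / 2810.132
n = 2.24756702 mol, rounded to 4 dp:

2.2476 mol


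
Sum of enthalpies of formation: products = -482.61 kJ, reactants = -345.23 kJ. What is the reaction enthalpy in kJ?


dH_rxn = sum(dH_f products) - sum(dH_f reactants)
dH_rxn = -482.61 - (-345.23)
dH_rxn = -137.38 kJ:

-137.38 kJ


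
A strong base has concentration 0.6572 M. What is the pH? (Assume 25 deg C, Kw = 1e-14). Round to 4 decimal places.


A strong base dissociates completely, so [OH-] equals the given concentration.
pOH = -log10([OH-]) = -log10(0.6572) = 0.182302
pH = 14 - pOH = 14 - 0.182302
pH = 13.817698, rounded to 4 dp:

13.8177


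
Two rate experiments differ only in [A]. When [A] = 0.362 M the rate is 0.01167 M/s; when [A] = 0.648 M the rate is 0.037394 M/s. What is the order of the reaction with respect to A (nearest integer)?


Rate is proportional to [A]^n, so rate2/rate1 = ([A]2/[A]1)^n. Take logs to solve for n.
rate2/rate1 = 0.037394 / 0.01167 = 3.2043
[A]2/[A]1 = 0.648 / 0.362 = 1.7901
n = ln(3.2043) / ln(1.7901) = 2.0
Nearest integer order:

2


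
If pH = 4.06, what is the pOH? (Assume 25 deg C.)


At 25 deg C, pH + pOH = 14.
pOH = 14 - pH = 14 - 4.06
pOH = 9.94:

9.94


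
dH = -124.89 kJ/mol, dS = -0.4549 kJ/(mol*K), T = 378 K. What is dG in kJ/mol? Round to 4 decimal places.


Gibbs: dG = dH - T*dS (consistent units, dS already in kJ/(mol*K)).
T*dS = 378 * -0.4549 = -171.9522
dG = -124.89 - (-171.9522)
dG = 47.0622 kJ/mol, rounded to 4 dp:

47.0622 kJ/mol


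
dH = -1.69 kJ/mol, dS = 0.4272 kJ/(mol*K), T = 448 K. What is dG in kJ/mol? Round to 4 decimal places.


Gibbs: dG = dH - T*dS (consistent units, dS already in kJ/(mol*K)).
T*dS = 448 * 0.4272 = 191.3856
dG = -1.69 - (191.3856)
dG = -193.0756 kJ/mol, rounded to 4 dp:

-193.0756 kJ/mol


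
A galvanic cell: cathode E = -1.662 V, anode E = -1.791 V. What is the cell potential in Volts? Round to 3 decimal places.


Standard cell potential: E_cell = E_cathode - E_anode.
E_cell = -1.662 - (-1.791)
E_cell = 0.129 V, rounded to 3 dp:

0.129 V


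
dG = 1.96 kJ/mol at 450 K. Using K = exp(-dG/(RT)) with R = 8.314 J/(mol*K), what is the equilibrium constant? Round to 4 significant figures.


dG is in kJ/mol; multiply by 1000 to match R in J/(mol*K).
RT = 8.314 * 450 = 3741.3 J/mol
exponent = -dG*1000 / (RT) = -(1.96*1000) / 3741.3 = -0.52388207
K = exp(-0.52388207)
K = 0.59221705, rounded to 4 significant figures:

0.5922


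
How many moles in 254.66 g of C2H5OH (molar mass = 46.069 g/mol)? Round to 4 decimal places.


n = mass / M
n = 254.66 / 46.069
n = 5.52779526 mol, rounded to 4 dp:

5.5278 mol


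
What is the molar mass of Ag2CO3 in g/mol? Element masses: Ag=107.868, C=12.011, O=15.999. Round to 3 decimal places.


M = sum(count * atomic_mass) over atoms.
M = 2*107.868 + 1*12.011 + 3*15.999
M = 215.736 + 12.011 + 47.997
M = 275.744 g/mol, rounded to 3 dp:

275.744 g/mol


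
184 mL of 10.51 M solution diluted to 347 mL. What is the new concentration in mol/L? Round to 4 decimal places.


Dilution: M1*V1 = M2*V2, solve for M2.
M2 = M1*V1 / V2
M2 = 10.51 * 184 / 347
M2 = 1933.84 / 347
M2 = 5.57302594 mol/L, rounded to 4 dp:

5.5730 mol/L


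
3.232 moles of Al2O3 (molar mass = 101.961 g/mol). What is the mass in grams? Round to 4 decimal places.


mass = n * M
mass = 3.232 * 101.961
mass = 329.537952 g, rounded to 4 dp:

329.5380 g


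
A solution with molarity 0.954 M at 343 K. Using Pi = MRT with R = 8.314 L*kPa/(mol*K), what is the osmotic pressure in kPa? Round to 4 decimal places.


Osmotic pressure (van't Hoff): Pi = M*R*T.
RT = 8.314 * 343 = 2851.702
Pi = 0.954 * 2851.702
Pi = 2720.523708 kPa, rounded to 4 dp:

2720.5237 kPa


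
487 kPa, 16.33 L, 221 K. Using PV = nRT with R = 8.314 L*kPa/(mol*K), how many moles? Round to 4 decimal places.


PV = nRT, solve for n = PV / (RT).
PV = 487 * 16.33 = 7952.71
RT = 8.314 * 221 = 1837.394
n = 7952.71 / 1837.394
n = 4.32825513 mol, rounded to 4 dp:

4.3283 mol


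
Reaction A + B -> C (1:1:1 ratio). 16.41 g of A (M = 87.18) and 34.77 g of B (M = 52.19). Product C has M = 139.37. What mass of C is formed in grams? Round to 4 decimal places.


Find moles of each reactant; the smaller value is the limiting reagent in a 1:1:1 reaction, so moles_C equals moles of the limiter.
n_A = mass_A / M_A = 16.41 / 87.18 = 0.188231 mol
n_B = mass_B / M_B = 34.77 / 52.19 = 0.66622 mol
Limiting reagent: A (smaller), n_limiting = 0.188231 mol
mass_C = n_limiting * M_C = 0.188231 * 139.37
mass_C = 26.23375447 g, rounded to 4 dp:

26.2338 g


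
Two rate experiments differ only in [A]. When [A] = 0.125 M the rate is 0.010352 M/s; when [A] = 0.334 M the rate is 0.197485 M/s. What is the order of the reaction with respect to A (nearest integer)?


Rate is proportional to [A]^n, so rate2/rate1 = ([A]2/[A]1)^n. Take logs to solve for n.
rate2/rate1 = 0.197485 / 0.010352 = 19.077
[A]2/[A]1 = 0.334 / 0.125 = 2.672
n = ln(19.077) / ln(2.672) = 3.0
Nearest integer order:

3


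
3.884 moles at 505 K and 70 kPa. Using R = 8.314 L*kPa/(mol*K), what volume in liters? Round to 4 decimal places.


PV = nRT, solve for V = nRT / P.
nRT = 3.884 * 8.314 * 505 = 16307.2459
V = 16307.2459 / 70
V = 232.96065571 L, rounded to 4 dp:

232.9607 L


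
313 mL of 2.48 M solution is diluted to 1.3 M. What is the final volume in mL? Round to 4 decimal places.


Dilution: M1*V1 = M2*V2, solve for V2.
V2 = M1*V1 / M2
V2 = 2.48 * 313 / 1.3
V2 = 776.24 / 1.3
V2 = 597.10769231 mL, rounded to 4 dp:

597.1077 mL


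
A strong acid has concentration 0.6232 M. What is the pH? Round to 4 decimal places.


A strong acid dissociates completely, so [H+] equals the given concentration.
pH = -log10([H+]) = -log10(0.6232)
pH = 0.20537256, rounded to 4 dp:

0.2054


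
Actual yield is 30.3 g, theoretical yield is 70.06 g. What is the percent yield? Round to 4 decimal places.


% yield = 100 * actual / theoretical
% yield = 100 * 30.3 / 70.06
% yield = 43.24864402 %, rounded to 4 dp:

43.2486 %


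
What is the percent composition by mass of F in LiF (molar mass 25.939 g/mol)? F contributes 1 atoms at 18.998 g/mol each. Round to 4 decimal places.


pct = 100 * (n_elem * M_elem) / M_total
mass_contribution = 1 * 18.998 = 18.998 g/mol
pct = 100 * 18.998 / 25.939
pct = 73.24106558 %, rounded to 4 dp:

73.2411 %


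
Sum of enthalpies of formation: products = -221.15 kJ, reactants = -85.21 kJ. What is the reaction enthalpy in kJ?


dH_rxn = sum(dH_f products) - sum(dH_f reactants)
dH_rxn = -221.15 - (-85.21)
dH_rxn = -135.94 kJ:

-135.94 kJ


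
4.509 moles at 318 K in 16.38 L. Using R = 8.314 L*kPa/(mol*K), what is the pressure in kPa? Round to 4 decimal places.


PV = nRT, solve for P = nRT / V.
nRT = 4.509 * 8.314 * 318 = 11921.1287
P = 11921.1287 / 16.38
P = 727.78563492 kPa, rounded to 4 dp:

727.7856 kPa


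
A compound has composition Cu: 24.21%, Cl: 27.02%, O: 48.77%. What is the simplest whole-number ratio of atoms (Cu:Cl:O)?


Assume 100 g of compound, divide each mass% by atomic mass to get moles, then normalize by the smallest to get a raw atom ratio.
Moles per 100 g: Cu: 24.21/63.546 = 0.381, Cl: 27.02/35.453 = 0.7621, O: 48.77/15.999 = 3.0483
Raw ratio (divide by min = 0.381): Cu: 1.0, Cl: 2.0, O: 8.001
Multiply by 1 to clear fractions: Cu: 1.0 ~= 1, Cl: 2.0 ~= 2, O: 8.001 ~= 8
Reduce by GCD to get the simplest whole-number ratio:

1:2:8


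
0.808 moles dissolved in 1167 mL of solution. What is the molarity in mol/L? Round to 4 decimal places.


Convert volume to liters: V_L = V_mL / 1000.
V_L = 1167 / 1000 = 1.167 L
M = n / V_L = 0.808 / 1.167
M = 0.69237361 mol/L, rounded to 4 dp:

0.6924 mol/L


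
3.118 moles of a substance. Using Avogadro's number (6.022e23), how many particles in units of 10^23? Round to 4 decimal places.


N = n * NA, then divide by 1e23 for the requested units.
N / 1e23 = n * 6.022
N / 1e23 = 3.118 * 6.022
N / 1e23 = 18.776596, rounded to 4 dp:

18.7766


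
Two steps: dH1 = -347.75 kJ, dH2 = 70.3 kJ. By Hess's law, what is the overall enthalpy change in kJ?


Hess's law: enthalpy is a state function, so add the step enthalpies.
dH_total = dH1 + dH2 = -347.75 + (70.3)
dH_total = -277.45 kJ:

-277.45 kJ


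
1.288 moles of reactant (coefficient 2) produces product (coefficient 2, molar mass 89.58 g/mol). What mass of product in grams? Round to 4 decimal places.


Use the coefficient ratio to convert reactant moles to product moles, then multiply by the product's molar mass.
moles_P = moles_R * (coeff_P / coeff_R) = 1.288 * (2/2) = 1.288
mass_P = moles_P * M_P = 1.288 * 89.58
mass_P = 115.37904 g, rounded to 4 dp:

115.3790 g


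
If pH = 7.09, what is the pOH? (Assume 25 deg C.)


At 25 deg C, pH + pOH = 14.
pOH = 14 - pH = 14 - 7.09
pOH = 6.91:

6.91


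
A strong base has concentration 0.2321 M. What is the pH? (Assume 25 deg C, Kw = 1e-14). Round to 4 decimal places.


A strong base dissociates completely, so [OH-] equals the given concentration.
pOH = -log10([OH-]) = -log10(0.2321) = 0.634325
pH = 14 - pOH = 14 - 0.634325
pH = 13.365675, rounded to 4 dp:

13.3657


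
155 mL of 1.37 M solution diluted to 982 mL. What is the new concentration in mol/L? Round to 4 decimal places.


Dilution: M1*V1 = M2*V2, solve for M2.
M2 = M1*V1 / V2
M2 = 1.37 * 155 / 982
M2 = 212.35 / 982
M2 = 0.21624236 mol/L, rounded to 4 dp:

0.2162 mol/L


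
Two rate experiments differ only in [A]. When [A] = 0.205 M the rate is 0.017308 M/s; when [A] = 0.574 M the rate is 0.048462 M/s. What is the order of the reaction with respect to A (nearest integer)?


Rate is proportional to [A]^n, so rate2/rate1 = ([A]2/[A]1)^n. Take logs to solve for n.
rate2/rate1 = 0.048462 / 0.017308 = 2.8
[A]2/[A]1 = 0.574 / 0.205 = 2.8
n = ln(2.8) / ln(2.8) = 1.0
Nearest integer order:

1


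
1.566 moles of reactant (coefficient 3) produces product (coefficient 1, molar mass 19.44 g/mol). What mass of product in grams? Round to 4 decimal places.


Use the coefficient ratio to convert reactant moles to product moles, then multiply by the product's molar mass.
moles_P = moles_R * (coeff_P / coeff_R) = 1.566 * (1/3) = 0.522
mass_P = moles_P * M_P = 0.522 * 19.44
mass_P = 10.14768 g, rounded to 4 dp:

10.1477 g


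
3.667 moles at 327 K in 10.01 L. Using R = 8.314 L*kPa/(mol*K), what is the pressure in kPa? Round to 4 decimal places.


PV = nRT, solve for P = nRT / V.
nRT = 3.667 * 8.314 * 327 = 9969.3922
P = 9969.3922 / 10.01
P = 995.94327672 kPa, rounded to 4 dp:

995.9433 kPa


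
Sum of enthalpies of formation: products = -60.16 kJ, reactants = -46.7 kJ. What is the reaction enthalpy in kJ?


dH_rxn = sum(dH_f products) - sum(dH_f reactants)
dH_rxn = -60.16 - (-46.7)
dH_rxn = -13.46 kJ:

-13.46 kJ


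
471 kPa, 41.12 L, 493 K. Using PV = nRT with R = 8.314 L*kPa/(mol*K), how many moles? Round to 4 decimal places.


PV = nRT, solve for n = PV / (RT).
PV = 471 * 41.12 = 19367.52
RT = 8.314 * 493 = 4098.802
n = 19367.52 / 4098.802
n = 4.72516604 mol, rounded to 4 dp:

4.7252 mol


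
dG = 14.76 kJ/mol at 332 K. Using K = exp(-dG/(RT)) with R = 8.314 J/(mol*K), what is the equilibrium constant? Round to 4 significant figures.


dG is in kJ/mol; multiply by 1000 to match R in J/(mol*K).
RT = 8.314 * 332 = 2760.248 J/mol
exponent = -dG*1000 / (RT) = -(14.76*1000) / 2760.248 = -5.3473456
K = exp(-5.3473456)
K = 0.0047607712, rounded to 4 significant figures:

0.004761


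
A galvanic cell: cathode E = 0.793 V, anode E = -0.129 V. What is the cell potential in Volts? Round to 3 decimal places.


Standard cell potential: E_cell = E_cathode - E_anode.
E_cell = 0.793 - (-0.129)
E_cell = 0.922 V, rounded to 3 dp:

0.922 V


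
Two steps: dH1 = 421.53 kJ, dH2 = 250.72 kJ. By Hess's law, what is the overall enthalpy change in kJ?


Hess's law: enthalpy is a state function, so add the step enthalpies.
dH_total = dH1 + dH2 = 421.53 + (250.72)
dH_total = 672.25 kJ:

672.25 kJ


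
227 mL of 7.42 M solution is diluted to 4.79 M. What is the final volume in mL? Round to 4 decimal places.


Dilution: M1*V1 = M2*V2, solve for V2.
V2 = M1*V1 / M2
V2 = 7.42 * 227 / 4.79
V2 = 1684.34 / 4.79
V2 = 351.63674322 mL, rounded to 4 dp:

351.6367 mL


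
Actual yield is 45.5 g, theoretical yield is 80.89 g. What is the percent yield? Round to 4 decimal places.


% yield = 100 * actual / theoretical
% yield = 100 * 45.5 / 80.89
% yield = 56.24922735 %, rounded to 4 dp:

56.2492 %


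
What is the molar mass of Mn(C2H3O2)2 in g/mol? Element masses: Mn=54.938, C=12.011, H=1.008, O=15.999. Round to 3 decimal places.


M = sum(count * atomic_mass) over atoms.
M = 1*54.938 + 4*12.011 + 6*1.008 + 4*15.999
M = 54.938 + 48.044 + 6.048 + 63.996
M = 173.026 g/mol, rounded to 3 dp:

173.026 g/mol


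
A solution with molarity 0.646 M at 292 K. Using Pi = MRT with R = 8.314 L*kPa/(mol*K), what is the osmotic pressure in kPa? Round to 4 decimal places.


Osmotic pressure (van't Hoff): Pi = M*R*T.
RT = 8.314 * 292 = 2427.688
Pi = 0.646 * 2427.688
Pi = 1568.286448 kPa, rounded to 4 dp:

1568.2864 kPa


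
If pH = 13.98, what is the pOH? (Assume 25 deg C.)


At 25 deg C, pH + pOH = 14.
pOH = 14 - pH = 14 - 13.98
pOH = 0.02:

0.02


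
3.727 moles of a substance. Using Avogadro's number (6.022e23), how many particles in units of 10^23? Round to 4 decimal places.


N = n * NA, then divide by 1e23 for the requested units.
N / 1e23 = n * 6.022
N / 1e23 = 3.727 * 6.022
N / 1e23 = 22.443994, rounded to 4 dp:

22.4440


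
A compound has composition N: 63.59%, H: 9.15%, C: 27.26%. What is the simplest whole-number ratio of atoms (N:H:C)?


Assume 100 g of compound, divide each mass% by atomic mass to get moles, then normalize by the smallest to get a raw atom ratio.
Moles per 100 g: N: 63.59/14.007 = 4.5399, H: 9.15/1.008 = 9.0774, C: 27.26/12.011 = 2.2696
Raw ratio (divide by min = 2.2696): N: 2.0, H: 4.0, C: 1.0
Multiply by 1 to clear fractions: N: 2.0 ~= 2, H: 4.0 ~= 4, C: 1.0 ~= 1
Reduce by GCD to get the simplest whole-number ratio:

2:4:1


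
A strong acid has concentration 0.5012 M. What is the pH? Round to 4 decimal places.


A strong acid dissociates completely, so [H+] equals the given concentration.
pH = -log10([H+]) = -log10(0.5012)
pH = 0.29998894, rounded to 4 dp:

0.3000


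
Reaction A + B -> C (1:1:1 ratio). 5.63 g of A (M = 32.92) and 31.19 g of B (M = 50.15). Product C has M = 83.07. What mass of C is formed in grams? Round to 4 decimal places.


Find moles of each reactant; the smaller value is the limiting reagent in a 1:1:1 reaction, so moles_C equals moles of the limiter.
n_A = mass_A / M_A = 5.63 / 32.92 = 0.171021 mol
n_B = mass_B / M_B = 31.19 / 50.15 = 0.621934 mol
Limiting reagent: A (smaller), n_limiting = 0.171021 mol
mass_C = n_limiting * M_C = 0.171021 * 83.07
mass_C = 14.20671447 g, rounded to 4 dp:

14.2067 g


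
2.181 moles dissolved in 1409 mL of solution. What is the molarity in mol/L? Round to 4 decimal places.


Convert volume to liters: V_L = V_mL / 1000.
V_L = 1409 / 1000 = 1.409 L
M = n / V_L = 2.181 / 1.409
M = 1.54790632 mol/L, rounded to 4 dp:

1.5479 mol/L


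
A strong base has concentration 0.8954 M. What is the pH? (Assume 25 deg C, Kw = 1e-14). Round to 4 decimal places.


A strong base dissociates completely, so [OH-] equals the given concentration.
pOH = -log10([OH-]) = -log10(0.8954) = 0.047983
pH = 14 - pOH = 14 - 0.047983
pH = 13.952017, rounded to 4 dp:

13.9520


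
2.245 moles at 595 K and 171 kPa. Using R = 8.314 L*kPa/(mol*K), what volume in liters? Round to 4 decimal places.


PV = nRT, solve for V = nRT / P.
nRT = 2.245 * 8.314 * 595 = 11105.6334
V = 11105.6334 / 171
V = 64.94522456 L, rounded to 4 dp:

64.9452 L


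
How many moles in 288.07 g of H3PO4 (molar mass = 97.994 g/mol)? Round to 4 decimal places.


n = mass / M
n = 288.07 / 97.994
n = 2.93966978 mol, rounded to 4 dp:

2.9397 mol


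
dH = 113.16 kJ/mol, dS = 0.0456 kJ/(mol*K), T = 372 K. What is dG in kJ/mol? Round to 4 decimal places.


Gibbs: dG = dH - T*dS (consistent units, dS already in kJ/(mol*K)).
T*dS = 372 * 0.0456 = 16.9632
dG = 113.16 - (16.9632)
dG = 96.1968 kJ/mol, rounded to 4 dp:

96.1968 kJ/mol


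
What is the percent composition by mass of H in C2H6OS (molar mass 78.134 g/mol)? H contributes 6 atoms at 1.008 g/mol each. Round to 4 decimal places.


pct = 100 * (n_elem * M_elem) / M_total
mass_contribution = 6 * 1.008 = 6.048 g/mol
pct = 100 * 6.048 / 78.134
pct = 7.74054829 %, rounded to 4 dp:

7.7405 %
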